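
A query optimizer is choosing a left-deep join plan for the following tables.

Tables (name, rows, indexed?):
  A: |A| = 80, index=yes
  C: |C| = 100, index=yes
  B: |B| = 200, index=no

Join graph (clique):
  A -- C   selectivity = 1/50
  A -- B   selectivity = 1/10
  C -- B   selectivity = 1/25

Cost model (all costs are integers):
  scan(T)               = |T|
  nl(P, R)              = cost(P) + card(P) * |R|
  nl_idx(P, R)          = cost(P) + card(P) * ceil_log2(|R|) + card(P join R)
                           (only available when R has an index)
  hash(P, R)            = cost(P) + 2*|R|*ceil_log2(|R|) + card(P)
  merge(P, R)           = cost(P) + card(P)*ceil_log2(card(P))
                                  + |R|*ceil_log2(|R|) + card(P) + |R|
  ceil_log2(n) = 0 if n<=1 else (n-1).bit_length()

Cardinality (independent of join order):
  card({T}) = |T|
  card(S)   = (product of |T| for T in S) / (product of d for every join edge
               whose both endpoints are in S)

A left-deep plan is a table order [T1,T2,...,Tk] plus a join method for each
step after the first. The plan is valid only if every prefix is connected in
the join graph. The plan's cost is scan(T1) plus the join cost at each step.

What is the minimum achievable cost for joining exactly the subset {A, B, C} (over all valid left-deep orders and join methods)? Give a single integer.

Selinger DP over subsets of {A,B,C}:
  {A}: scan cost=80, card=80
  {C}: scan cost=100, card=100
  {B}: scan cost=200, card=200
  {AC}: card=160; try (C,nl_idx)→800, (A,nl_idx)→960, (A,hash)→1320, (C,merge)→1520, (A,merge)→1540, (C,hash)→1560 …(+2); best=800 via (C,nl_idx)
  {AB}: card=1600; try (A,hash)→1520, (B,merge)→2520, (A,merge)→2640, (A,nl_idx)→3200, (B,hash)→3360, (B,nl)→16080 …(+1); best=1520 via (A,hash)
  {BC}: card=800; try (C,hash)→1800, (C,nl_idx)→2400, (B,merge)→2700, (C,merge)→2800, (B,hash)→3400, (B,nl)→20100 …(+1); best=1800 via (C,hash)
  {ABC}: card=128; try (A,hash)→3720, (B,merge)→4040, (B,hash)→4160, (C,hash)→4520, (A,nl_idx)→7528, (A,merge)→11240 …(+5); best=3720 via (A,hash)

3720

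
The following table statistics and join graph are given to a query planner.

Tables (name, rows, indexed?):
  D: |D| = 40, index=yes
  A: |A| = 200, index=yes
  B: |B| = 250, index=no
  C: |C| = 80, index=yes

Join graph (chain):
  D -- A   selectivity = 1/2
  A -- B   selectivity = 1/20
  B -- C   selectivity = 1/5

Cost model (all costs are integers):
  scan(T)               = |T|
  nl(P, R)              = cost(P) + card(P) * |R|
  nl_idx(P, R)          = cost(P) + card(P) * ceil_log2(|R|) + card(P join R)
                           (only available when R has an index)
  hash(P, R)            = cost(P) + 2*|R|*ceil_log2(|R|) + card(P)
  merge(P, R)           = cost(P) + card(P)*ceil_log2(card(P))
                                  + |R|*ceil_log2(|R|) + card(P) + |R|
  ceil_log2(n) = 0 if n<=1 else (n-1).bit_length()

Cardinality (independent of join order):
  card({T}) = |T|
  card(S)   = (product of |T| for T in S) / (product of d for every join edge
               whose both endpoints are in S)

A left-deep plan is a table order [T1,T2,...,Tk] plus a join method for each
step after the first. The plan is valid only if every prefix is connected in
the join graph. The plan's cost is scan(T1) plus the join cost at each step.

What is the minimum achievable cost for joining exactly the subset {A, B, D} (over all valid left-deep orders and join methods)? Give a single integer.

Selinger DP over subsets of {A,B,D}:
  {D}: scan cost=40, card=40
  {A}: scan cost=200, card=200
  {B}: scan cost=250, card=250
  {AD}: card=4000; try (D,hash)→880, (A,merge)→2120, (D,merge)→2280, (A,hash)→3280, (A,nl_idx)→4360, (D,nl_idx)→5400 …(+2); best=880 via (D,hash)
  {AB}: card=2500; try (A,hash)→3700, (B,merge)→4250, (A,merge)→4300, (B,hash)→4400, (A,nl_idx)→4750, (B,nl)→50200 …(+1); best=3700 via (A,hash)
  {ABD}: card=50000; try (D,hash)→6680, (B,hash)→8880, (D,merge)→36480, (B,merge)→55130, (D,nl_idx)→68700, (D,nl)→103700 …(+1); best=6680 via (D,hash)

6680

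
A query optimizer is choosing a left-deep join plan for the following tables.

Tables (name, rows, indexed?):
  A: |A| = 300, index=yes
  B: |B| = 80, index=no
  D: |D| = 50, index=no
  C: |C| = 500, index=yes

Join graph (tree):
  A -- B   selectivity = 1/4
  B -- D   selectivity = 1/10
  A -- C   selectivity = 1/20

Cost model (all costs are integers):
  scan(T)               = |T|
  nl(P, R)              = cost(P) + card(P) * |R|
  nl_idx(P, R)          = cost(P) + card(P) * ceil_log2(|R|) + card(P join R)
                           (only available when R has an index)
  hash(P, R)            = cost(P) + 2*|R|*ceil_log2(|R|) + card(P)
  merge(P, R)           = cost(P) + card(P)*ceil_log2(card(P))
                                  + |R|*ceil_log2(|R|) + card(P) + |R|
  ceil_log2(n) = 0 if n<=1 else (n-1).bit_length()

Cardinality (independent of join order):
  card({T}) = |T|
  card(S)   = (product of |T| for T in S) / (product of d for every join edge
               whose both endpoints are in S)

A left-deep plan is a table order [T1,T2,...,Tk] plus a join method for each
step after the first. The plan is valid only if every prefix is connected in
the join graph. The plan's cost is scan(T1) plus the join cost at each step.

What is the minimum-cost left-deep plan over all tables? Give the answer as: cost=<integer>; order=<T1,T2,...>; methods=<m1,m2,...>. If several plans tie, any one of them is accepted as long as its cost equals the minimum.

Selinger DP (subsets sized 1..n):
  {A}: scan cost=300, card=300
  {B}: scan cost=80, card=80
  {D}: scan cost=50, card=50
  {C}: scan cost=500, card=500
  {AB}: card=6000; try (B,hash)→1720, (A,merge)→3720, (B,merge)→3940, (A,hash)→5560, (A,nl_idx)→6800, (A,nl)→24080 …(+1); best=1720 via (B,hash)
  {AC}: card=7500; try (A,hash)→6400, (C,merge)→8300, (A,merge)→8500, (C,hash)→9600, (C,nl_idx)→10500, (A,nl_idx)→12500 …(+2); best=6400 via (A,hash)
  {BD}: card=400; try (D,hash)→760, (B,merge)→1040, (D,merge)→1070, (B,hash)→1220, (B,nl)→4050, (D,nl)→4080; best=760 via (D,hash)
  {ABD}: card=30000; try (A,hash)→6560, (A,merge)→7760, (D,hash)→8320, (A,nl_idx)→34360, (D,merge)→86070, (A,nl)→120760 …(+1); best=6560 via (A,hash)
  {ABC}: card=150000; try (B,hash)→15020, (C,hash)→16720, (C,merge)→90720, (B,merge)→112040, (C,nl_idx)→205720, (B,nl)→606400 …(+1); best=15020 via (B,hash)
  {ABCD}: card=750000; try (C,hash)→45560, (D,hash)→165620, (C,merge)→491560, (C,nl_idx)→1026560, (D,merge)→2865370, (D,nl)→7515020 …(+1); best=45560 via (C,hash)

cost=45560; order=B,D,A,C; methods=hash,hash,hash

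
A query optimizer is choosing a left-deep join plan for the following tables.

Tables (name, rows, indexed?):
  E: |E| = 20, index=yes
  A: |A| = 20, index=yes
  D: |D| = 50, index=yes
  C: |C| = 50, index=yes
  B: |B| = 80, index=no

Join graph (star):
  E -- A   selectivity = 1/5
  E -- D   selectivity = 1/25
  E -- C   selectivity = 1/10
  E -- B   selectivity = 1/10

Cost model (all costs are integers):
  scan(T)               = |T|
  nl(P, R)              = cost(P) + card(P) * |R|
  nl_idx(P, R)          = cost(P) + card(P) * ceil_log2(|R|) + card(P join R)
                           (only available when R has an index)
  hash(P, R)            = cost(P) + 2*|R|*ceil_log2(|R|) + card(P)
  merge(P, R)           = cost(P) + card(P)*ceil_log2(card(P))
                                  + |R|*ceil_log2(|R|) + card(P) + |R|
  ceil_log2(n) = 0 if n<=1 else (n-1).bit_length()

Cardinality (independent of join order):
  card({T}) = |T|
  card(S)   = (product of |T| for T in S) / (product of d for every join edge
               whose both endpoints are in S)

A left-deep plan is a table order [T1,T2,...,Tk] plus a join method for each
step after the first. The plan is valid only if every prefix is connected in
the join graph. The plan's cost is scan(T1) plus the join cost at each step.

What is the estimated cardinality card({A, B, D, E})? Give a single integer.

Tables in S: A(20), B(80), D(50), E(20)
Edges inside S: E-A(d=5), E-D(d=25), E-B(d=10)
numerator = 20 * 80 * 50 * 20 = 1600000
denominator = 5 * 25 * 10 = 1250
card(S) = 1600000 / 1250 = 1280

1280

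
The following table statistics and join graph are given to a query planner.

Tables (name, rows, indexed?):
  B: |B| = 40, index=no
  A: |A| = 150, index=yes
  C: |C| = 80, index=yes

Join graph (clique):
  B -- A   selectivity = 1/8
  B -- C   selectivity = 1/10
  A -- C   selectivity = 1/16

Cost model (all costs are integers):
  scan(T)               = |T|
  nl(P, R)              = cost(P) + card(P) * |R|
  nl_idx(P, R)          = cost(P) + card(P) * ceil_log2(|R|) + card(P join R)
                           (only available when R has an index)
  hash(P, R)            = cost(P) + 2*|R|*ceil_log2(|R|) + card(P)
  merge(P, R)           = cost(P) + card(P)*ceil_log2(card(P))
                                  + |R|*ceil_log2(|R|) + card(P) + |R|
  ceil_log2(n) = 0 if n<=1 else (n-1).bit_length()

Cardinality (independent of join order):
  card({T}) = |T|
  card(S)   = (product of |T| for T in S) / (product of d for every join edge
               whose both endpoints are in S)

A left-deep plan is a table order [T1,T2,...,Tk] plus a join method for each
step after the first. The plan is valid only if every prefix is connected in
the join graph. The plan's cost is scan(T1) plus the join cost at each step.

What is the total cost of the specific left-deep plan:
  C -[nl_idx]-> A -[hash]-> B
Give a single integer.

step 1: scan C: cost=80, card=80
step 2: join A via nl_idx
    card(P join A) = 80*150/(16) = 750
    cost = 80 + 80*8 + 750 = 1470
step 3: join B via hash
    card(P join B) = 750*40/(8*10) = 375
    cost = 1470 + 2*40*6 + 750 = 2700

2700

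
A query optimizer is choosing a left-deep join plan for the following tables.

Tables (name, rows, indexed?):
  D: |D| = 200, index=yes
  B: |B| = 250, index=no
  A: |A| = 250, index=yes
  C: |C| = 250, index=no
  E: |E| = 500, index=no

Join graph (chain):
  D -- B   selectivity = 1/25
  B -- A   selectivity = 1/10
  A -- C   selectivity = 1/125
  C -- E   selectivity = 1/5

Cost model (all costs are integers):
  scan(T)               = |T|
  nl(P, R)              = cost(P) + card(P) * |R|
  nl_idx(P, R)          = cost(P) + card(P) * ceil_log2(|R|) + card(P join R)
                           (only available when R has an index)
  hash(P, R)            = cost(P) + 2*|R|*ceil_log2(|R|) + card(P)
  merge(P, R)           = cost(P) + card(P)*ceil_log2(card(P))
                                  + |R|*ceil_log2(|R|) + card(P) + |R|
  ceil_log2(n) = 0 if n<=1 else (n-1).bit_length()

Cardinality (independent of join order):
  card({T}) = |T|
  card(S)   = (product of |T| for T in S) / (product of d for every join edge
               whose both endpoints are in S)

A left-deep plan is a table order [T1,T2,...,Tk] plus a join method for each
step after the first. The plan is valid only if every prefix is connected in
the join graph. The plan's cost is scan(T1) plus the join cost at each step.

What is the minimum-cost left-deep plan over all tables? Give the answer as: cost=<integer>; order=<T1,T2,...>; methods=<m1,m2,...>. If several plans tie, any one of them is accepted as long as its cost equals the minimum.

Selinger DP (subsets sized 1..n):
  {D}: scan cost=200, card=200
  {B}: scan cost=250, card=250
  {A}: scan cost=250, card=250
  {C}: scan cost=250, card=250
  {E}: scan cost=500, card=500
  {BD}: card=2000; try (D,hash)→3700, (D,nl_idx)→4250, (B,merge)→4250, (D,merge)→4300, (B,hash)→4400, (B,nl)→50200 …(+1); best=3700 via (D,hash)
  {AB}: card=6250; try (B,hash)→4500, (A,hash)→4500, (B,merge)→4750, (A,merge)→4750, (A,nl_idx)→8500, (B,nl)→62750 …(+1); best=4500 via (B,hash)
  {AC}: card=500; try (A,nl_idx)→2750, (C,hash)→4500, (A,hash)→4500, (C,merge)→4750, (A,merge)→4750, (C,nl)→62750 …(+1); best=2750 via (A,nl_idx)
  {CE}: card=25000; try (C,hash)→5000, (E,merge)→7500, (C,merge)→7750, (E,hash)→9500, (E,nl)→125250, (C,nl)→125500; best=5000 via (C,hash)
  {ABD}: card=50000; try (A,hash)→9700, (D,hash)→13950, (A,merge)→29950, (A,nl_idx)→69700, (D,merge)→93800, (D,nl_idx)→104500 …(+2); best=9700 via (A,hash)
  {ABC}: card=12500; try (B,hash)→7250, (B,merge)→10000, (C,hash)→14750, (C,merge)→94250, (B,nl)→127750, (C,nl)→1567000; best=7250 via (B,hash)
  {ACE}: card=50000; try (E,hash)→12250, (E,merge)→12750, (A,hash)→34000, (E,nl)→252750, (A,nl_idx)→255000, (A,merge)→407250 …(+1); best=12250 via (E,hash)
  {ABCD}: card=100000; try (D,hash)→22950, (C,hash)→63700, (D,merge)→196550, (D,nl_idx)→207250, (C,merge)→861950, (D,nl)→2507250 …(+1); best=22950 via (D,hash)
  {ABCE}: card=1250000; try (E,hash)→28750, (B,hash)→66250, (E,merge)→199750, (B,merge)→864500, (E,nl)→6257250, (B,nl)→12512250; best=28750 via (E,hash)
  {ABCDE}: card=10000000; try (E,hash)→131950, (D,hash)→1281950, (E,merge)→1827950, (D,nl_idx)→20028750, (D,merge)→27530550, (E,nl)→50022950 …(+1); best=131950 via (E,hash)

cost=131950; order=C,A,B,D,E; methods=nl_idx,hash,hash,hash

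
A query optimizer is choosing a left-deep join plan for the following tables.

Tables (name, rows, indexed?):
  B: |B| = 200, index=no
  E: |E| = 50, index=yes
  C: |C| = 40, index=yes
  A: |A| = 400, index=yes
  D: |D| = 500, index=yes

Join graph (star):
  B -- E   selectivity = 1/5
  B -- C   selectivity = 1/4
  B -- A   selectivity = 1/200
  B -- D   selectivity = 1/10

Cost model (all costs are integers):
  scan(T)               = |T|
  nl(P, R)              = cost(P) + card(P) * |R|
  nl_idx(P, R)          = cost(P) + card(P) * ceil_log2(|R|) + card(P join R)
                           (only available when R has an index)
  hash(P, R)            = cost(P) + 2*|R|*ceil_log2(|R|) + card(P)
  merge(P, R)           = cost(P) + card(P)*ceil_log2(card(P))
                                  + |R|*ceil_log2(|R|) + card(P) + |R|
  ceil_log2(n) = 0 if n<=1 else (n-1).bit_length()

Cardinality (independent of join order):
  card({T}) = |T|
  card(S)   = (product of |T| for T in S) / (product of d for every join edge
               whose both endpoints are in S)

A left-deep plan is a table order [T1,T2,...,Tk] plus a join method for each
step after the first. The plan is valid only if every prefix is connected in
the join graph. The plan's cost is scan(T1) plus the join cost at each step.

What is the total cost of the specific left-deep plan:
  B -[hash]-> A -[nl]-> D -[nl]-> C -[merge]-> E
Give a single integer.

4807950

step 1: scan B: cost=200, card=200
step 2: join A via hash
    card(P join A) = 200*400/(200) = 400
    cost = 200 + 2*400*9 + 200 = 7600
step 3: join D via nl
    card(P join D) = 400*500/(10) = 20000
    cost = 7600 + 400*500 = 207600
step 4: join C via nl
    card(P join C) = 20000*40/(4) = 200000
    cost = 207600 + 20000*40 = 1007600
step 5: join E via merge
    card(P join E) = 200000*50/(5) = 2000000
    cost = 1007600 + 200000*18 + 50*6 + 200000 + 50 = 4807950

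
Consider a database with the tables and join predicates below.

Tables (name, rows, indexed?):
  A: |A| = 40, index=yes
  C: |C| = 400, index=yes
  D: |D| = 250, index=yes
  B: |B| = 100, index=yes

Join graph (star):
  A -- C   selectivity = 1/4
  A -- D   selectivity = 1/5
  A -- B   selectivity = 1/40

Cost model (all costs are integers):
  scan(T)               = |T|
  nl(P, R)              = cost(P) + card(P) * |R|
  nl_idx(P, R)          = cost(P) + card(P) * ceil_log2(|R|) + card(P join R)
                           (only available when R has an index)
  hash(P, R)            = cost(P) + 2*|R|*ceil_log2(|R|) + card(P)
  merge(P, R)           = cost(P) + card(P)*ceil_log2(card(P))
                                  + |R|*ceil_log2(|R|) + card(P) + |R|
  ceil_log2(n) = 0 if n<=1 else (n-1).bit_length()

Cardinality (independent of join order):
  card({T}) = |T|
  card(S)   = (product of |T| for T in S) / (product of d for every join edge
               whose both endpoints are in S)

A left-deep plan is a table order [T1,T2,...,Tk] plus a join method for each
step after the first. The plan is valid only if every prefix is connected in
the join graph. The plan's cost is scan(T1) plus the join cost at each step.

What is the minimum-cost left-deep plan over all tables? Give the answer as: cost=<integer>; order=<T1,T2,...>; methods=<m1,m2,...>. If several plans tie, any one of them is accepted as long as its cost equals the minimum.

cost=15670; order=A,B,D,C; methods=nl_idx,merge,hash

Selinger DP (subsets sized 1..n):
  {A}: scan cost=40, card=40
  {C}: scan cost=400, card=400
  {D}: scan cost=250, card=250
  {B}: scan cost=100, card=100
  {AC}: card=4000; try (A,hash)→1280, (C,merge)→4320, (C,nl_idx)→4400, (A,merge)→4680, (A,nl_idx)→6800, (C,hash)→7280 …(+2); best=1280 via (A,hash)
  {AD}: card=2000; try (A,hash)→980, (D,nl_idx)→2360, (D,merge)→2570, (A,merge)→2780, (A,nl_idx)→3750, (D,hash)→4080 …(+2); best=980 via (A,hash)
  {AB}: card=100; try (B,nl_idx)→420, (A,hash)→680, (A,nl_idx)→800, (B,merge)→1120, (A,merge)→1180, (B,hash)→1480 …(+2); best=420 via (B,nl_idx)
  {ACD}: card=200000; try (D,hash)→9280, (C,hash)→10180, (C,merge)→28980, (D,merge)→55530, (C,nl_idx)→218980, (D,nl_idx)→233280 …(+2); best=9280 via (D,hash)
  {ABC}: card=10000; try (C,merge)→5220, (B,hash)→6680, (C,hash)→7720, (C,nl_idx)→11320, (B,nl_idx)→39280, (C,nl)→40420 …(+2); best=5220 via (C,merge)
  {ABD}: card=5000; try (D,merge)→3470, (B,hash)→4380, (D,hash)→4520, (D,nl_idx)→6220, (B,nl_idx)→19980, (D,nl)→25420 …(+2); best=3470 via (D,merge)
  {ABCD}: card=500000; try (C,hash)→15670, (D,hash)→19220, (C,merge)→77470, (D,merge)→157470, (B,hash)→210680, (C,nl_idx)→548470 …(+6); best=15670 via (C,hash)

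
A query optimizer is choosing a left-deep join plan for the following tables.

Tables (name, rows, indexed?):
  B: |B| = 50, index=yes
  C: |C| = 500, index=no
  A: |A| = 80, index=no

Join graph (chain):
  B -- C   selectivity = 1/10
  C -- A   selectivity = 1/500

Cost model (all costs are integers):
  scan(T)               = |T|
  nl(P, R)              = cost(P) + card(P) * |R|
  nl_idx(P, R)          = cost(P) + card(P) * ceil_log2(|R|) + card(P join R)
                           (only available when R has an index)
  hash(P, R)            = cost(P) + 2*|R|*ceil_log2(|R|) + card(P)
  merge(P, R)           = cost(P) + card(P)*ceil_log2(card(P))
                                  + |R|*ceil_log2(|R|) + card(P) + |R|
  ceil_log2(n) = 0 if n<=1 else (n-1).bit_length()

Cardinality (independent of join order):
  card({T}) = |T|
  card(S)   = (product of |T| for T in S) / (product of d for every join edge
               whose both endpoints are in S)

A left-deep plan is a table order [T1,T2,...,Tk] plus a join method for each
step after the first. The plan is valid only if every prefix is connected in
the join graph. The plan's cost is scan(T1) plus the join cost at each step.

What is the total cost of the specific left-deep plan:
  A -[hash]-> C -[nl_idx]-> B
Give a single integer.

step 1: scan A: cost=80, card=80
step 2: join C via hash
    card(P join C) = 80*500/(500) = 80
    cost = 80 + 2*500*9 + 80 = 9160
step 3: join B via nl_idx
    card(P join B) = 80*50/(10) = 400
    cost = 9160 + 80*6 + 400 = 10040

10040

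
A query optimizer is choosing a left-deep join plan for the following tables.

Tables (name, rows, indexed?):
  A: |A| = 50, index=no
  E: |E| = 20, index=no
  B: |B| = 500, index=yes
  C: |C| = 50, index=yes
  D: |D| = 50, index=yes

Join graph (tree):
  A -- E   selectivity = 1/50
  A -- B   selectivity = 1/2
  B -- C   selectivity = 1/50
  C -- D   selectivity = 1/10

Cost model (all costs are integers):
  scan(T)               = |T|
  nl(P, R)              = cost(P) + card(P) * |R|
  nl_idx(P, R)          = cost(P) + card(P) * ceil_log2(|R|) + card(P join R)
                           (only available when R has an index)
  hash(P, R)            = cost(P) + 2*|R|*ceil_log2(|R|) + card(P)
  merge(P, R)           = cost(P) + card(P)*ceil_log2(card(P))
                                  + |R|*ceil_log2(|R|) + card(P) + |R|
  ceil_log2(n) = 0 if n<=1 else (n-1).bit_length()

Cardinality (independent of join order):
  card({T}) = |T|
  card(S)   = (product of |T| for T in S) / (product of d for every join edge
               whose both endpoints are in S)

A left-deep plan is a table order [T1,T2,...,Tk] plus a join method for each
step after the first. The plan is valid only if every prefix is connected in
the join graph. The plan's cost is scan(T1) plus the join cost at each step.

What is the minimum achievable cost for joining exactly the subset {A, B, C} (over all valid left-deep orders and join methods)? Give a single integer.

2100

Selinger DP over subsets of {A,B,C}:
  {A}: scan cost=50, card=50
  {B}: scan cost=500, card=500
  {C}: scan cost=50, card=50
  {AB}: card=12500; try (A,hash)→1600, (B,merge)→5400, (A,merge)→5850, (B,hash)→9100, (B,nl_idx)→13000, (B,nl)→25050 …(+1); best=1600 via (A,hash)
  {BC}: card=500; try (B,nl_idx)→1000, (C,hash)→1600, (C,nl_idx)→4000, (B,merge)→5400, (C,merge)→5850, (B,hash)→9100 …(+2); best=1000 via (B,nl_idx)
  {ABC}: card=12500; try (A,hash)→2100, (A,merge)→6350, (C,hash)→14700, (A,nl)→26000, (C,nl_idx)→89100, (C,merge)→189450 …(+1); best=2100 via (A,hash)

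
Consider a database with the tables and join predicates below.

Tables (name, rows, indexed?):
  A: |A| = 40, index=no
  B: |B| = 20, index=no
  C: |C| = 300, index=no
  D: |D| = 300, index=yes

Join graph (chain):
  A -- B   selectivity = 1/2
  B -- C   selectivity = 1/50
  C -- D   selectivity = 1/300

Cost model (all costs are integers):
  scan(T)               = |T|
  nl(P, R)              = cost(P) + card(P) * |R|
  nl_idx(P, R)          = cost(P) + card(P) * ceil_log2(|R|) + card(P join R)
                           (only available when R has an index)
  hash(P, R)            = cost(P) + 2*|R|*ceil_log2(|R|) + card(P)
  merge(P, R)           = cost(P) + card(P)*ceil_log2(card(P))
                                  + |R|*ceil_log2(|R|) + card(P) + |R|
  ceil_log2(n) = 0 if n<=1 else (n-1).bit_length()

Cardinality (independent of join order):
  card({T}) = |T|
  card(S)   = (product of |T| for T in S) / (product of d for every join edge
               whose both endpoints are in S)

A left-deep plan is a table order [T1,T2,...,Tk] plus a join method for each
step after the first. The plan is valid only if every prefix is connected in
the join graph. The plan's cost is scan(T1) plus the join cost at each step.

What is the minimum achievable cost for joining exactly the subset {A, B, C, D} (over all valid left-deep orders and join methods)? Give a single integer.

2600

Selinger DP over subsets of {A,B,C,D}:
  {A}: scan cost=40, card=40
  {B}: scan cost=20, card=20
  {C}: scan cost=300, card=300
  {D}: scan cost=300, card=300
  {AB}: card=400; try (B,hash)→280, (A,merge)→420, (B,merge)→440, (A,hash)→520, (A,nl)→820, (B,nl)→840; best=280 via (B,hash)
  {BC}: card=120; try (B,hash)→800, (C,merge)→3140, (B,merge)→3420, (C,hash)→5440, (C,nl)→6020, (B,nl)→6300; best=800 via (B,hash)
  {CD}: card=300; try (D,nl_idx)→3300, (D,hash)→6000, (C,hash)→6000, (D,merge)→6300, (C,merge)→6300, (D,nl)→90300 …(+1); best=3300 via (D,nl_idx)
  {ABC}: card=2400; try (A,hash)→1400, (A,merge)→2040, (A,nl)→5600, (C,hash)→6080, (C,merge)→7280, (C,nl)→120280; best=1400 via (A,hash)
  {BCD}: card=120; try (D,nl_idx)→2000, (B,hash)→3800, (D,merge)→4760, (D,hash)→6320, (B,merge)→6420, (B,nl)→9300 …(+1); best=2000 via (D,nl_idx)
  {ABCD}: card=2400; try (A,hash)→2600, (A,merge)→3240, (A,nl)→6800, (D,hash)→9200, (D,nl_idx)→25400, (D,merge)→35600 …(+1); best=2600 via (A,hash)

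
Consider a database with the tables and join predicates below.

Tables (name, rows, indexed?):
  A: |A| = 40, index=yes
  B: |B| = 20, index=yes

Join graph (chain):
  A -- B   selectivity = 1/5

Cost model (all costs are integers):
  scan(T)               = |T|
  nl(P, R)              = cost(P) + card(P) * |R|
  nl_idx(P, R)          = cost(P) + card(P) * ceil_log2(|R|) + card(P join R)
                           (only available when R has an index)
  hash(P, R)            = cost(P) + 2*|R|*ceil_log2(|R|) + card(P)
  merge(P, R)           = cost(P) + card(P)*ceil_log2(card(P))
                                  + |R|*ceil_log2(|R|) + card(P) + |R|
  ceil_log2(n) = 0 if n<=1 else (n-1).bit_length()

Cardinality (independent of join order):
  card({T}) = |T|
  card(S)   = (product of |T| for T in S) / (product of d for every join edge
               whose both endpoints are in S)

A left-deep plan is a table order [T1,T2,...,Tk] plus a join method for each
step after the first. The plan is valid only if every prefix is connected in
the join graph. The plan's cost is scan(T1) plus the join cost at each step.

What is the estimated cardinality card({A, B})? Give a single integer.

Tables in S: A(40), B(20)
Edges inside S: A-B(d=5)
numerator = 40 * 20 = 800
denominator = 5 = 5
card(S) = 800 / 5 = 160

160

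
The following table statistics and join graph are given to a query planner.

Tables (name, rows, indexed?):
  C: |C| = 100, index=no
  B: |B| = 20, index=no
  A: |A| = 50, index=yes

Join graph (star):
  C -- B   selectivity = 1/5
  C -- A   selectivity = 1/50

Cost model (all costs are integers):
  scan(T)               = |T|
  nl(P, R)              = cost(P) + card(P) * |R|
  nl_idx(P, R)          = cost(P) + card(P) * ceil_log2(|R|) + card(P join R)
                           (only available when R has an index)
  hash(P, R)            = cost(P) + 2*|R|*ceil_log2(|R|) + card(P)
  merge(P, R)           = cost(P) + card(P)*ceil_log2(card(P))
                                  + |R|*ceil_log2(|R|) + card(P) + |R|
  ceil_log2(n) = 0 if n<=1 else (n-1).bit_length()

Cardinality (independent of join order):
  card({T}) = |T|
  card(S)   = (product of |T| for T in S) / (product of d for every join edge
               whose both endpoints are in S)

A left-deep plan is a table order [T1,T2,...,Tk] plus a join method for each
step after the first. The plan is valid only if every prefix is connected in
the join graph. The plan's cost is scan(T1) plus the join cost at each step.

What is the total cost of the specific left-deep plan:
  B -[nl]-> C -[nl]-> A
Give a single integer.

22020

step 1: scan B: cost=20, card=20
step 2: join C via nl
    card(P join C) = 20*100/(5) = 400
    cost = 20 + 20*100 = 2020
step 3: join A via nl
    card(P join A) = 400*50/(50) = 400
    cost = 2020 + 400*50 = 22020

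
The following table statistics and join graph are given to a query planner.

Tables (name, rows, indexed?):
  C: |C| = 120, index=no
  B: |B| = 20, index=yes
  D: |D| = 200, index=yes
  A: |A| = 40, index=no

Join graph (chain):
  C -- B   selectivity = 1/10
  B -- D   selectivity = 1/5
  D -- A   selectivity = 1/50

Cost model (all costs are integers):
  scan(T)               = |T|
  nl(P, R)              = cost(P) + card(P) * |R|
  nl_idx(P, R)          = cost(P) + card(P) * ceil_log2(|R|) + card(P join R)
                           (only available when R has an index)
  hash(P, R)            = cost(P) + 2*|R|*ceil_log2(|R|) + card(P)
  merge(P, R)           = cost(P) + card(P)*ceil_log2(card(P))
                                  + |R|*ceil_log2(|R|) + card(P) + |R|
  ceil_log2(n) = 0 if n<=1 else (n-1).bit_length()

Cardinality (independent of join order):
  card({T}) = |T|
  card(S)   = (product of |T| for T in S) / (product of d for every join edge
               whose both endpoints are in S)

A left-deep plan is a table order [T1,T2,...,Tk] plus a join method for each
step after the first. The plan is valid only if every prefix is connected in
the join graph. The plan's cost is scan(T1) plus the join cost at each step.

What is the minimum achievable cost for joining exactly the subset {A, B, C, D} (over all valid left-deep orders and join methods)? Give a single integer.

Selinger DP over subsets of {A,B,C,D}:
  {C}: scan cost=120, card=120
  {B}: scan cost=20, card=20
  {D}: scan cost=200, card=200
  {A}: scan cost=40, card=40
  {BC}: card=240; try (B,hash)→440, (B,nl_idx)→960, (C,merge)→1100, (B,merge)→1200, (C,hash)→1720, (C,nl)→2420 …(+1); best=440 via (B,hash)
  {BD}: card=800; try (B,hash)→600, (D,nl_idx)→980, (D,merge)→1940, (B,nl_idx)→2000, (B,merge)→2120, (D,hash)→3240 …(+2); best=600 via (B,hash)
  {AD}: card=160; try (D,nl_idx)→520, (A,hash)→880, (D,merge)→2120, (A,merge)→2280, (D,hash)→3280, (D,nl)→8040 …(+1); best=520 via (D,nl_idx)
  {BCD}: card=9600; try (C,hash)→3080, (D,hash)→3880, (D,merge)→4400, (C,merge)→10360, (D,nl_idx)→11960, (D,nl)→48440 …(+1); best=3080 via (C,hash)
  {ABD}: card=640; try (B,hash)→880, (A,hash)→1880, (B,nl_idx)→1960, (B,merge)→2080, (B,nl)→3720, (A,merge)→9680 …(+1); best=880 via (B,hash)
  {ABCD}: card=7680; try (C,hash)→3200, (C,merge)→8880, (A,hash)→13160, (C,nl)→77680, (A,merge)→147360, (A,nl)→387080; best=3200 via (C,hash)

3200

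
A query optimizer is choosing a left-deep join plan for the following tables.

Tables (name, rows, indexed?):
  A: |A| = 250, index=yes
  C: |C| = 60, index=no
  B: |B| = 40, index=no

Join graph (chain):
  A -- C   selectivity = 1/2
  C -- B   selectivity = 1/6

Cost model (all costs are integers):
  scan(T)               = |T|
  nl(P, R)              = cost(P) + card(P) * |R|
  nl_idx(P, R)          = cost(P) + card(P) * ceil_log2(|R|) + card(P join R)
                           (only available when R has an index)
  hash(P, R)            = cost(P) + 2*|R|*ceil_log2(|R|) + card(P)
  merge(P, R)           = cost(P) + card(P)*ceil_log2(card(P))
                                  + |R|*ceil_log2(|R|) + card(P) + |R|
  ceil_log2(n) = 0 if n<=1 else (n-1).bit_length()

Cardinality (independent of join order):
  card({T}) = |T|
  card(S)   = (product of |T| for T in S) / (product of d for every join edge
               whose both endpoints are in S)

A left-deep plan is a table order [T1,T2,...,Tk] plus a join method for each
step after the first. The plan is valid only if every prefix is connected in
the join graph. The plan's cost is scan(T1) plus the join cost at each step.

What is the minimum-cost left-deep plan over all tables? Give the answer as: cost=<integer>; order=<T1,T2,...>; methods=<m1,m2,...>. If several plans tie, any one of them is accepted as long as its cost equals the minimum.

Selinger DP (subsets sized 1..n):
  {A}: scan cost=250, card=250
  {C}: scan cost=60, card=60
  {B}: scan cost=40, card=40
  {AC}: card=7500; try (C,hash)→1220, (A,merge)→2730, (C,merge)→2920, (A,hash)→4120, (A,nl_idx)→8040, (A,nl)→15060 …(+1); best=1220 via (C,hash)
  {BC}: card=400; try (B,hash)→600, (C,merge)→740, (B,merge)→760, (C,hash)→800, (C,nl)→2440, (B,nl)→2460; best=600 via (B,hash)
  {ABC}: card=50000; try (A,hash)→5000, (A,merge)→6850, (B,hash)→9200, (A,nl_idx)→53800, (A,nl)→100600, (B,merge)→106500 …(+1); best=5000 via (A,hash)

cost=5000; order=C,B,A; methods=hash,hash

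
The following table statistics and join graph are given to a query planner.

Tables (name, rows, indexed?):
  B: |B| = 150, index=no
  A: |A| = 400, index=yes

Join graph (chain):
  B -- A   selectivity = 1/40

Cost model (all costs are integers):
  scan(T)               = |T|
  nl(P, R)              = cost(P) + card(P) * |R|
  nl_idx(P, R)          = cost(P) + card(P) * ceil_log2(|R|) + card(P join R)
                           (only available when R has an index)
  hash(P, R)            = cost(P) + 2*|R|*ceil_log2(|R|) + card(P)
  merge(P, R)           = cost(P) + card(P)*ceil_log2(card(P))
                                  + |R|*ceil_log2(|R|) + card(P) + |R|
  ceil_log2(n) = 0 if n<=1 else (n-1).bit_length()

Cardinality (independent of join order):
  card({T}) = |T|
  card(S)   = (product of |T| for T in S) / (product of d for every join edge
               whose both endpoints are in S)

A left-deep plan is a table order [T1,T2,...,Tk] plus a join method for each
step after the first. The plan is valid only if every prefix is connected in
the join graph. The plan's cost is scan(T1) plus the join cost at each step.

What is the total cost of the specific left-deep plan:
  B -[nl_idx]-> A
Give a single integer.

step 1: scan B: cost=150, card=150
step 2: join A via nl_idx
    card(P join A) = 150*400/(40) = 1500
    cost = 150 + 150*9 + 1500 = 3000

3000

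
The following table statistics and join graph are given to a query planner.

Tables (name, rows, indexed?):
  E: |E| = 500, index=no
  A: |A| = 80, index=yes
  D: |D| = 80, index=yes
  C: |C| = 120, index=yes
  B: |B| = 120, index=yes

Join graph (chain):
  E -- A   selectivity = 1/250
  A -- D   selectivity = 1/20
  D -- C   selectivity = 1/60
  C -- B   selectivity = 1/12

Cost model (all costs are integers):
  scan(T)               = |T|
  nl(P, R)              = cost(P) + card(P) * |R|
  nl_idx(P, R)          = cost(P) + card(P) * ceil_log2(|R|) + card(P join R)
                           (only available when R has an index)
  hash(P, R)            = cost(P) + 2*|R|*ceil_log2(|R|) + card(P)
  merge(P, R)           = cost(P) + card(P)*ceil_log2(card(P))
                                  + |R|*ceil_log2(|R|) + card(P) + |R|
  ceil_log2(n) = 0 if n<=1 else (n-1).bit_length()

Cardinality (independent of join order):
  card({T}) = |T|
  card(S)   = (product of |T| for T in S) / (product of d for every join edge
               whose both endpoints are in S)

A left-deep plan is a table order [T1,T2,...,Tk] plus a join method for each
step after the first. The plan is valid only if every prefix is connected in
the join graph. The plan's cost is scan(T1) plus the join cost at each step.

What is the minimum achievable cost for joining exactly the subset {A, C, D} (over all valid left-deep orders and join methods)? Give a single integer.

2080

Selinger DP over subsets of {A,C,D}:
  {A}: scan cost=80, card=80
  {D}: scan cost=80, card=80
  {C}: scan cost=120, card=120
  {AD}: card=320; try (D,nl_idx)→960, (A,nl_idx)→960, (D,hash)→1280, (A,hash)→1280, (D,merge)→1360, (A,merge)→1360 …(+2); best=960 via (D,nl_idx)
  {CD}: card=160; try (C,nl_idx)→800, (D,nl_idx)→1120, (D,hash)→1360, (C,merge)→1680, (D,merge)→1720, (C,hash)→1840 …(+2); best=800 via (C,nl_idx)
  {ACD}: card=640; try (A,hash)→2080, (A,nl_idx)→2560, (A,merge)→2880, (C,hash)→2960, (C,nl_idx)→3840, (C,merge)→5120 …(+2); best=2080 via (A,hash)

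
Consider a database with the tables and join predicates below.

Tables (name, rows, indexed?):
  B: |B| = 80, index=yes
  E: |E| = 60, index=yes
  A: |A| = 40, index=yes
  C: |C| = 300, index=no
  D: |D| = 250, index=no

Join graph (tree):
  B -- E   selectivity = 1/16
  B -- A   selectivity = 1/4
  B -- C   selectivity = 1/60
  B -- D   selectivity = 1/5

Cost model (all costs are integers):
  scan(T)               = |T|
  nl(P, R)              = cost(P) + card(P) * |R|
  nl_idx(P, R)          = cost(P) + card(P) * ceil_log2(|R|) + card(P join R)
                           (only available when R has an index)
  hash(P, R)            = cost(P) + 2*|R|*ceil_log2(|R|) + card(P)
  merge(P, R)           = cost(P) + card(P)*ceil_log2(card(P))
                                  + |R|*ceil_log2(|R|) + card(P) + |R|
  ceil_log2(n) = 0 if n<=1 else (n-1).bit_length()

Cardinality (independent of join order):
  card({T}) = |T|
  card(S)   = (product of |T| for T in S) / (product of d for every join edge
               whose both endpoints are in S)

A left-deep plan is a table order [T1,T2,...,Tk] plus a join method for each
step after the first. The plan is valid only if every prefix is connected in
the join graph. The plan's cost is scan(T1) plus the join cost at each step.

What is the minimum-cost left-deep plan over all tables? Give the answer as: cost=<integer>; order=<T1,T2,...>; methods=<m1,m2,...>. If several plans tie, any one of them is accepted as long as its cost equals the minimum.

cost=23820; order=C,B,E,A,D; methods=hash,hash,hash,hash

Selinger DP (subsets sized 1..n):
  {B}: scan cost=80, card=80
  {E}: scan cost=60, card=60
  {A}: scan cost=40, card=40
  {C}: scan cost=300, card=300
  {D}: scan cost=250, card=250
  {BE}: card=300; try (B,nl_idx)→780, (E,nl_idx)→860, (E,hash)→880, (B,merge)→1120, (E,merge)→1140, (B,hash)→1240 …(+2); best=780 via (B,nl_idx)
  {AB}: card=800; try (A,hash)→640, (B,merge)→960, (A,merge)→1000, (B,nl_idx)→1120, (B,hash)→1200, (A,nl_idx)→1360 …(+2); best=640 via (A,hash)
  {BC}: card=400; try (B,hash)→1720, (B,nl_idx)→2800, (C,merge)→3720, (B,merge)→3940, (C,hash)→5560, (C,nl)→24080 …(+1); best=1720 via (B,hash)
  {BD}: card=4000; try (B,hash)→1620, (D,merge)→2970, (B,merge)→3140, (D,hash)→4160, (B,nl_idx)→6000, (D,nl)→20080 …(+1); best=1620 via (B,hash)
  {ABE}: card=3000; try (A,hash)→1560, (E,hash)→2160, (A,merge)→4060, (A,nl_idx)→5580, (E,nl_idx)→8440, (E,merge)→9860 …(+2); best=1560 via (A,hash)
  {BCE}: card=1500; try (E,hash)→2840, (E,nl_idx)→5620, (E,merge)→6140, (C,hash)→6480, (C,merge)→6780, (E,nl)→25720 …(+1); best=2840 via (E,hash)
  {BDE}: card=15000; try (D,hash)→5080, (D,merge)→6030, (E,hash)→6340, (E,nl_idx)→40620, (E,merge)→54040, (D,nl)→75780 …(+1); best=5080 via (D,hash)
  {ABC}: card=4000; try (A,hash)→2600, (A,merge)→6000, (C,hash)→6840, (A,nl_idx)→8120, (C,merge)→12440, (A,nl)→17720 …(+1); best=2600 via (A,hash)
  {ABD}: card=40000; try (D,hash)→5440, (A,hash)→6100, (D,merge)→11690, (A,merge)→53900, (A,nl_idx)→65620, (A,nl)→161620 …(+1); best=5440 via (D,hash)
  {BCD}: card=20000; try (D,hash)→6120, (D,merge)→7970, (C,hash)→11020, (C,merge)→56620, (D,nl)→101720, (C,nl)→1201620; best=6120 via (D,hash)
  {ABCE}: card=15000; try (A,hash)→4820, (E,hash)→7320, (C,hash)→9960, (A,merge)→21120, (A,nl_idx)→26840, (E,nl_idx)→41600 …(+5); best=4820 via (A,hash)
  {ABDE}: card=150000; try (D,hash)→8560, (A,hash)→20560, (D,merge)→42810, (E,hash)→46160, (A,merge)→230360, (A,nl_idx)→245080 …(+5); best=8560 via (D,hash)
  {BCDE}: card=75000; try (D,hash)→8340, (D,merge)→23090, (C,hash)→25480, (E,hash)→26840, (E,nl_idx)→201120, (C,merge)→233080 …(+4); best=8340 via (D,hash)
  {ABCD}: card=200000; try (D,hash)→10600, (A,hash)→26600, (C,hash)→50840, (D,merge)→56850, (A,nl_idx)→326120, (A,merge)→326400 …(+4); best=10600 via (D,hash)
  {ABCDE}: card=750000; try (D,hash)→23820, (A,hash)→83820, (C,hash)→163960, (E,hash)→211320, (D,merge)→232070, (A,nl_idx)→1208340 …(+8); best=23820 via (D,hash)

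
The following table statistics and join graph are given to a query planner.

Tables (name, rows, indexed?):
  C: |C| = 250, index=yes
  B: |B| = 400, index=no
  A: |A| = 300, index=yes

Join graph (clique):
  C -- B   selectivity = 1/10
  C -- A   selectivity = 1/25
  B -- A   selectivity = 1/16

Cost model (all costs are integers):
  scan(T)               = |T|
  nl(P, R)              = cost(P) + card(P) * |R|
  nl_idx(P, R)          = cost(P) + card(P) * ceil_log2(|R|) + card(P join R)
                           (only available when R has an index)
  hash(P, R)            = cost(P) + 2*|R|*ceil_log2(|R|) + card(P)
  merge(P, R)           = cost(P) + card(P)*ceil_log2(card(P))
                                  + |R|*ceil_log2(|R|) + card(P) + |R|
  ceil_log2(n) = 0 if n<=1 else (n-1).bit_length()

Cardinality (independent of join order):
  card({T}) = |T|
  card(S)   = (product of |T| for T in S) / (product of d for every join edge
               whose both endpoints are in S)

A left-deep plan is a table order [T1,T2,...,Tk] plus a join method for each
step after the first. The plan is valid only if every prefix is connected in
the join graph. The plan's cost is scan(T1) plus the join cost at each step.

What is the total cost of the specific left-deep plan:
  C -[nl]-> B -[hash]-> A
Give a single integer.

step 1: scan C: cost=250, card=250
step 2: join B via nl
    card(P join B) = 250*400/(10) = 10000
    cost = 250 + 250*400 = 100250
step 3: join A via hash
    card(P join A) = 10000*300/(25*16) = 7500
    cost = 100250 + 2*300*9 + 10000 = 115650

115650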